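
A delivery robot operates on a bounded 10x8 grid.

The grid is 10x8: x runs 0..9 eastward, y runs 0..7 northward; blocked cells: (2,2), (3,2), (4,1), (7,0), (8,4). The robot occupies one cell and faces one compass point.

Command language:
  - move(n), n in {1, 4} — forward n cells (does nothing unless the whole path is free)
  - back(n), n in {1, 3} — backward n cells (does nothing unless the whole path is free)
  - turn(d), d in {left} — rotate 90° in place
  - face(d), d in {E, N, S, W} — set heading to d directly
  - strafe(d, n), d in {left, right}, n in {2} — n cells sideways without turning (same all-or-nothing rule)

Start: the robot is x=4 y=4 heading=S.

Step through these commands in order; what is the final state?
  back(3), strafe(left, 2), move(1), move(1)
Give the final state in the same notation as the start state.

x=6 y=5 heading=S

initial: x=4 y=4 heading=S
step 1 (back(3)): x=4 y=7 heading=S
step 2 (strafe(left, 2)): x=6 y=7 heading=S
step 3 (move(1)): x=6 y=6 heading=S
step 4 (move(1)): x=6 y=5 heading=S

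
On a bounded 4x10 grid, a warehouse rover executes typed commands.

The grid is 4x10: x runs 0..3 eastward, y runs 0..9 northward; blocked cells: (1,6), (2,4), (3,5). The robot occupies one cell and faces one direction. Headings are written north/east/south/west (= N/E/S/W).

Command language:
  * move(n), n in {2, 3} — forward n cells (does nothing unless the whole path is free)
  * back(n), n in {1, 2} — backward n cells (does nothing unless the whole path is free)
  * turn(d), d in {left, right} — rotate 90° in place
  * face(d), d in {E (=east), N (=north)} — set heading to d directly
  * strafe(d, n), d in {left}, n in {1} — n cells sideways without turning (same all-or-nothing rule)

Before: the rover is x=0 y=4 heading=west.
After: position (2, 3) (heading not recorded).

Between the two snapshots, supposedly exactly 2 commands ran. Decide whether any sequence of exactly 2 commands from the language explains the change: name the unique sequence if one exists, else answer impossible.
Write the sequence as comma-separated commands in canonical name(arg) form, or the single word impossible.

key: order matters: swapping strafe(left, 1) and back(2) lands elsewhere
t0: x=0 y=4 heading=west
step 1 (strafe(left, 1)): x=0 y=3 heading=west
step 2 (back(2)): x=2 y=3 heading=west
uniquely the one of 81 2-step routes that fits.

strafe(left, 1), back(2)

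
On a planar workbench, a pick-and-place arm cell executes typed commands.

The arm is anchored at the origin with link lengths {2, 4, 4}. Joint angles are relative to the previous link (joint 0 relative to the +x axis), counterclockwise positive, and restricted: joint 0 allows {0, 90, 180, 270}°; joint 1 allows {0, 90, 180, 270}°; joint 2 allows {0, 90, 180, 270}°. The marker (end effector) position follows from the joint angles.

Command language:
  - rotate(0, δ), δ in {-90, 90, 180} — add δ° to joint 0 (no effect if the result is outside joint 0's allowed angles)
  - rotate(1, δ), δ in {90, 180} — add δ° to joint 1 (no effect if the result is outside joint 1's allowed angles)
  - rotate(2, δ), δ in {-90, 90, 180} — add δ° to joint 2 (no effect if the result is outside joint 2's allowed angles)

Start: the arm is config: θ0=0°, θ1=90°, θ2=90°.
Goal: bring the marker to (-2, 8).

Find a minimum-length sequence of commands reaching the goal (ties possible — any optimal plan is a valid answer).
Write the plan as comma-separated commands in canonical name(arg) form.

from: config: θ0=0°, θ1=90°, θ2=90°
[1] after rotate(0, 180): config: θ0=180°, θ1=90°, θ2=90°
[2] after rotate(1, 180): config: θ0=180°, θ1=270°, θ2=90°
[3] after rotate(2, -90): config: θ0=180°, θ1=270°, θ2=0°
nothing shorter than 3 reaches the goal.

rotate(0, 180), rotate(1, 180), rotate(2, -90)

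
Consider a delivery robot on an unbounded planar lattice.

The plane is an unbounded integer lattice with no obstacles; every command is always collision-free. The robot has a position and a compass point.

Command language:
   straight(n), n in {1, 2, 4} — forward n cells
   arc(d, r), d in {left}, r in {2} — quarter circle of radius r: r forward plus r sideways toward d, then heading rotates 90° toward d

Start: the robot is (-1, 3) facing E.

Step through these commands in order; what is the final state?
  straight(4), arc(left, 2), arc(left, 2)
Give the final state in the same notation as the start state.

initial: (-1, 3) facing E
[1] after straight(4): (3, 3) facing E
[2] after arc(left, 2): (5, 5) facing N
[3] after arc(left, 2): (3, 7) facing W

(3, 7) facing W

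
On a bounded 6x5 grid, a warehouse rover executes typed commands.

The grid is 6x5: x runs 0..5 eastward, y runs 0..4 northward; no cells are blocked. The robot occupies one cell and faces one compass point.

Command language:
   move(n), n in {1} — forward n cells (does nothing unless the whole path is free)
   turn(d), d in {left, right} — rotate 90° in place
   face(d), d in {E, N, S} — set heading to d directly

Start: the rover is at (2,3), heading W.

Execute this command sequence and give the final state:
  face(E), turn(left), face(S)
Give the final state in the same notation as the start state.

at (2,3), heading S

t0: at (2,3), heading W
step 1 (face(E)): at (2,3), heading E
step 2 (turn(left)): at (2,3), heading N
step 3 (face(S)): at (2,3), heading S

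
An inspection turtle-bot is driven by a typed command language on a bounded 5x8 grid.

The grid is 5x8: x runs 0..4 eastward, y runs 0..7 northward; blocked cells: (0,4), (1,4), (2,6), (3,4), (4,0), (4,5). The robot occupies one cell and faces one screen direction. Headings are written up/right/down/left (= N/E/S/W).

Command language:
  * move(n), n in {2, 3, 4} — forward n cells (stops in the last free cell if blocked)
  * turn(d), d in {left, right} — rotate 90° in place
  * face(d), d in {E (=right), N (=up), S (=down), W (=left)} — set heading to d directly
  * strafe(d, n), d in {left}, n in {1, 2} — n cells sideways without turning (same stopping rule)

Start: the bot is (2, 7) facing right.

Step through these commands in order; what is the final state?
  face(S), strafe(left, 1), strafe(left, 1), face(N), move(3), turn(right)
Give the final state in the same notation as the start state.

(4, 7) facing right

from: (2, 7) facing right
step 1 (face(S)): (2, 7) facing down
step 2 (strafe(left, 1)): (3, 7) facing down
step 3 (strafe(left, 1)): (4, 7) facing down
step 4 (face(N)): (4, 7) facing up
step 5 (move(3)): (4, 7) facing up
step 6 (turn(right)): (4, 7) facing right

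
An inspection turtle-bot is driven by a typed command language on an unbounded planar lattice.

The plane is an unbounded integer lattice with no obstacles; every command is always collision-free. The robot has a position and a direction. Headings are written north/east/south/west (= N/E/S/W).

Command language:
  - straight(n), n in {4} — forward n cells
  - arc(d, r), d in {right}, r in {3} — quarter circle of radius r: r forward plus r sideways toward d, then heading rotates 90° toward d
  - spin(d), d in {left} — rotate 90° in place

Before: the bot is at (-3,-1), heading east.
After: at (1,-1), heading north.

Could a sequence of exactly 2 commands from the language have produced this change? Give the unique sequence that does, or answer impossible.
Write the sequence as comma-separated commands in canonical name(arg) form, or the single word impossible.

straight(4), spin(left)

key: running spin(left) before straight(4) would end elsewhere — order is forced
begin: at (-3,-1), heading east
t=1 straight(4) ⇒ at (1,-1), heading east
t=2 spin(left) ⇒ at (1,-1), heading north
uniquely the one of 9 2-step routes that fits.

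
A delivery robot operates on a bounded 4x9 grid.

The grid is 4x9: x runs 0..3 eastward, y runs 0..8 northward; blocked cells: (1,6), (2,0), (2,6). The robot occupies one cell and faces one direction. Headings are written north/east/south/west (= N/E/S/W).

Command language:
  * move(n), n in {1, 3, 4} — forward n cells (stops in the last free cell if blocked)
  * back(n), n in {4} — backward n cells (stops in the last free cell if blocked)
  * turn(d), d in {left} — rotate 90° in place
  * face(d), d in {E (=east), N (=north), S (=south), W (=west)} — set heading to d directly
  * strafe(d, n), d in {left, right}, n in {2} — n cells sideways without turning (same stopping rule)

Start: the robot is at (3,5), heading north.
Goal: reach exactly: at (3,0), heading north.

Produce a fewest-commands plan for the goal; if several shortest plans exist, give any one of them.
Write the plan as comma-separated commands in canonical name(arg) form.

back(4), back(4)

from: at (3,5), heading north
[1] after back(4): at (3,1), heading north
[2] after back(4): at (3,0), heading north
minimal: 2 command(s), checked below 2.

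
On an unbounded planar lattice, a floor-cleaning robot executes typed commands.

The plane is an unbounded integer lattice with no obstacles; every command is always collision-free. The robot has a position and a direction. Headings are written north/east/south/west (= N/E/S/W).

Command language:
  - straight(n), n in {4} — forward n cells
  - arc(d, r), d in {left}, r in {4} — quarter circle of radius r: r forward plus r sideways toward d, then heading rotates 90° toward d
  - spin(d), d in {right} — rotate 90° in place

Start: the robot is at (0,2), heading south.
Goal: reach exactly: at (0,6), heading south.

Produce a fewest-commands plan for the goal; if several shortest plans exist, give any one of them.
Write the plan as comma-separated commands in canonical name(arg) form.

begin: at (0,2), heading south
1. arc(left, 4) → at (4,-2), heading east
2. arc(left, 4) → at (8,2), heading north
3. straight(4) → at (8,6), heading north
4. arc(left, 4) → at (4,10), heading west
5. arc(left, 4) → at (0,6), heading south
nothing shorter than 5 reaches the goal.

arc(left, 4), arc(left, 4), straight(4), arc(left, 4), arc(left, 4)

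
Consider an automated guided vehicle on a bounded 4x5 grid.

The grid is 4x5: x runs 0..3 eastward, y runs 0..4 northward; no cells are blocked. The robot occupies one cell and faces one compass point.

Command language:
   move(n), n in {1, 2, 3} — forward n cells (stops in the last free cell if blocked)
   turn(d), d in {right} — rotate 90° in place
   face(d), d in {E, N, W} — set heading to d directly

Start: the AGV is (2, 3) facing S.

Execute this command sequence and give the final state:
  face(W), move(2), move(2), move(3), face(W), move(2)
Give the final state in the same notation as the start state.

(0, 3) facing W

from: (2, 3) facing S
step 1 (face(W)): (2, 3) facing W
step 2 (move(2)): (0, 3) facing W
step 3 (move(2)): (0, 3) facing W
step 4 (move(3)): (0, 3) facing W
step 5 (face(W)): (0, 3) facing W
step 6 (move(2)): (0, 3) facing W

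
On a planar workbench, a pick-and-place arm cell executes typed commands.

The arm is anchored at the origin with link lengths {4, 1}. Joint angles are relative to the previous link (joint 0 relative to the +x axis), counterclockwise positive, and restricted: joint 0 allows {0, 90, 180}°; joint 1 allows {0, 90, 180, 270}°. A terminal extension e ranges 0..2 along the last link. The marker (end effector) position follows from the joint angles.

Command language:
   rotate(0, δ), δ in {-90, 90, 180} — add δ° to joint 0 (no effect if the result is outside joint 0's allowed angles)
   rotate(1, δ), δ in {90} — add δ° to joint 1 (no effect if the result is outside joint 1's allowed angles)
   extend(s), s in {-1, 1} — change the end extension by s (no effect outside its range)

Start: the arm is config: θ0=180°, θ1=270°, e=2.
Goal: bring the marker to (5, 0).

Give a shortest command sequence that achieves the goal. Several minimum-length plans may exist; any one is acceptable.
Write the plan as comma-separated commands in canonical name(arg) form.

extend(-1), extend(-1), rotate(0, 180), rotate(1, 90)

begin: config: θ0=180°, θ1=270°, e=2
step 1 (extend(-1)): config: θ0=180°, θ1=270°, e=1
step 2 (extend(-1)): config: θ0=180°, θ1=270°, e=0
step 3 (rotate(0, 180)): config: θ0=0°, θ1=270°, e=0
step 4 (rotate(1, 90)): config: θ0=0°, θ1=0°, e=0
nothing shorter than 4 reaches the goal.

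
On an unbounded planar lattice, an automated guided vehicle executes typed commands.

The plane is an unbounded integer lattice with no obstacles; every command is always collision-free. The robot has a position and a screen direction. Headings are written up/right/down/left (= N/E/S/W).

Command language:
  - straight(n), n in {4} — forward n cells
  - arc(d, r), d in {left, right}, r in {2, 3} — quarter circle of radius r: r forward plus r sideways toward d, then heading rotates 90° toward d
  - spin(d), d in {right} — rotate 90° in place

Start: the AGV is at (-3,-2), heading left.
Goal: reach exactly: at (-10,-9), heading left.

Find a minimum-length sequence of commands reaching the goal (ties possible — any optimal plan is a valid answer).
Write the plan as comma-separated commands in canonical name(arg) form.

t0: at (-3,-2), heading left
1. straight(4) → at (-7,-2), heading left
2. arc(left, 3) → at (-10,-5), heading down
3. straight(4) → at (-10,-9), heading down
4. spin(right) → at (-10,-9), heading left
minimal: 4 command(s), checked below 4.

straight(4), arc(left, 3), straight(4), spin(right)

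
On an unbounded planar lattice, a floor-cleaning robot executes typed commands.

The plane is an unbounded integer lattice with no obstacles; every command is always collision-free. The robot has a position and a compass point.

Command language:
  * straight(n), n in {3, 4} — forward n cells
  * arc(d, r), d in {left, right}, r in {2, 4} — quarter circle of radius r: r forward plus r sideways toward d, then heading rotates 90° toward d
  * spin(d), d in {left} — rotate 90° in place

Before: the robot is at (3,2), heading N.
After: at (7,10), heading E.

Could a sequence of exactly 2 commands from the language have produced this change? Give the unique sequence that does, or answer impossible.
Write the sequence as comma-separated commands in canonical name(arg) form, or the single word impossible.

straight(4), arc(right, 4)

key: position moved to (7,10) AND the heading swung to E — translation plus rotation needed
begin: at (3,2), heading N
[1] after straight(4): at (3,6), heading N
[2] after arc(right, 4): at (7,10), heading E
no rival 2-sequence matches.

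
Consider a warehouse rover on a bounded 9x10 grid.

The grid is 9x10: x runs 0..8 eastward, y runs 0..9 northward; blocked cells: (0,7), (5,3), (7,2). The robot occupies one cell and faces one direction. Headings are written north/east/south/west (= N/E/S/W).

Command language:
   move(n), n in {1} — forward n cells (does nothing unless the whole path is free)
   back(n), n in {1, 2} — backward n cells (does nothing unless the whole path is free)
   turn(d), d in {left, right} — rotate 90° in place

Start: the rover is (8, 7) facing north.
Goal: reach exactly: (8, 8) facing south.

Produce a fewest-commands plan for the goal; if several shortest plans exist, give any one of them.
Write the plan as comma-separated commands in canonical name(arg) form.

move(1), turn(right), turn(right)

t0: (8, 7) facing north
[1] after move(1): (8, 8) facing north
[2] after turn(right): (8, 8) facing east
[3] after turn(right): (8, 8) facing south
minimal: 3 command(s), checked below 3.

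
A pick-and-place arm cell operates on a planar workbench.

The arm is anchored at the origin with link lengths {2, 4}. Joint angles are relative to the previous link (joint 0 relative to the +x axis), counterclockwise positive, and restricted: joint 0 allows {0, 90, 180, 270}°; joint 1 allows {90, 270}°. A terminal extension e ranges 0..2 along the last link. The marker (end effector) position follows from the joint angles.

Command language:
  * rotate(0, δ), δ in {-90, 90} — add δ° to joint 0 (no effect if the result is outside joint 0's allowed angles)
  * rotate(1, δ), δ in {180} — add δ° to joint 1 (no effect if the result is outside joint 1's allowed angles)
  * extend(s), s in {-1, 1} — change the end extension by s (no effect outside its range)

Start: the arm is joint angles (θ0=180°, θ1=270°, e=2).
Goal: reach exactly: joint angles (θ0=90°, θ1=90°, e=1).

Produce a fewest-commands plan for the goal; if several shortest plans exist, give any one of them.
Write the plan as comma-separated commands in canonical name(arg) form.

t0: joint angles (θ0=180°, θ1=270°, e=2)
1. rotate(0, -90) → joint angles (θ0=90°, θ1=270°, e=2)
2. extend(-1) → joint angles (θ0=90°, θ1=270°, e=1)
3. rotate(1, 180) → joint angles (θ0=90°, θ1=90°, e=1)
shorter routes all fall short; 3 is best.

rotate(0, -90), extend(-1), rotate(1, 180)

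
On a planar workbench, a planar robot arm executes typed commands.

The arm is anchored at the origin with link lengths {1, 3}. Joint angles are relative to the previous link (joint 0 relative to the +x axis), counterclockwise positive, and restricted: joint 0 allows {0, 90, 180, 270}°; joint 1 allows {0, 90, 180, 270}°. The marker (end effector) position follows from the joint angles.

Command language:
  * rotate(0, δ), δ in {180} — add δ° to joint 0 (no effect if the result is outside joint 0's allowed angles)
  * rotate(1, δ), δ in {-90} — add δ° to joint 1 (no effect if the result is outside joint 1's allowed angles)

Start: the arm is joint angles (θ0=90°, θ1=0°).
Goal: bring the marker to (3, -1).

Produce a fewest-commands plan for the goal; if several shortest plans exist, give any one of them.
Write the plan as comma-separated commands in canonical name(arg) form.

initial: joint angles (θ0=90°, θ1=0°)
step 1 (rotate(0, 180)): joint angles (θ0=270°, θ1=0°)
step 2 (rotate(1, -90)): joint angles (θ0=270°, θ1=270°)
step 3 (rotate(1, -90)): joint angles (θ0=270°, θ1=180°)
step 4 (rotate(1, -90)): joint angles (θ0=270°, θ1=90°)
minimal: 4 command(s), checked below 4.

rotate(0, 180), rotate(1, -90), rotate(1, -90), rotate(1, -90)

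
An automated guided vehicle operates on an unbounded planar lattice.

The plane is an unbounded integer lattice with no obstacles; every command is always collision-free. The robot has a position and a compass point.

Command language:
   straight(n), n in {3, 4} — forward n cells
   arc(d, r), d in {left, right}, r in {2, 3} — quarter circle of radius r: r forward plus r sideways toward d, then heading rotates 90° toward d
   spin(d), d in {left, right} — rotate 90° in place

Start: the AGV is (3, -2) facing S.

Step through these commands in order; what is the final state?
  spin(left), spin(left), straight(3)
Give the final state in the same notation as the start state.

from: (3, -2) facing S
t=1 spin(left) ⇒ (3, -2) facing E
t=2 spin(left) ⇒ (3, -2) facing N
t=3 straight(3) ⇒ (3, 1) facing N

(3, 1) facing N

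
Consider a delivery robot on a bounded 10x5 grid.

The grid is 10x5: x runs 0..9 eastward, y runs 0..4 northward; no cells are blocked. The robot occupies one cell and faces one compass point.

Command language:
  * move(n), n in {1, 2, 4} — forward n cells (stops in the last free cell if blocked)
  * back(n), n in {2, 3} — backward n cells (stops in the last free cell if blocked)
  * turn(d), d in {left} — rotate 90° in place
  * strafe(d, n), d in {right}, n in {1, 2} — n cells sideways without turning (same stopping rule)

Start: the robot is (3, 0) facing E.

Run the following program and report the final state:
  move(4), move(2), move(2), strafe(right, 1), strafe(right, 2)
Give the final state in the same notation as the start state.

(9, 0) facing E

initial: (3, 0) facing E
t=1 move(4) ⇒ (7, 0) facing E
t=2 move(2) ⇒ (9, 0) facing E
t=3 move(2) ⇒ (9, 0) facing E
t=4 strafe(right, 1) ⇒ (9, 0) facing E
t=5 strafe(right, 2) ⇒ (9, 0) facing E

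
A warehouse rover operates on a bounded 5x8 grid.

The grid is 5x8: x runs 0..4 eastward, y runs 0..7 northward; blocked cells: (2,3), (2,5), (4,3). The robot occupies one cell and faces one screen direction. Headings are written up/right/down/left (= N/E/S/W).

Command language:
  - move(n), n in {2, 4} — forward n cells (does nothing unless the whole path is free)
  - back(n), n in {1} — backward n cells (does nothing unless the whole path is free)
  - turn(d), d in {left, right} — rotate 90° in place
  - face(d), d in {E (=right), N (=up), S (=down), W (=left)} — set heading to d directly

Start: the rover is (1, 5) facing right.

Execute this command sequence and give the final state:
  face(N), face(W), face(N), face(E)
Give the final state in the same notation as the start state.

t0: (1, 5) facing right
t=1 face(N) ⇒ (1, 5) facing up
t=2 face(W) ⇒ (1, 5) facing left
t=3 face(N) ⇒ (1, 5) facing up
t=4 face(E) ⇒ (1, 5) facing right

(1, 5) facing right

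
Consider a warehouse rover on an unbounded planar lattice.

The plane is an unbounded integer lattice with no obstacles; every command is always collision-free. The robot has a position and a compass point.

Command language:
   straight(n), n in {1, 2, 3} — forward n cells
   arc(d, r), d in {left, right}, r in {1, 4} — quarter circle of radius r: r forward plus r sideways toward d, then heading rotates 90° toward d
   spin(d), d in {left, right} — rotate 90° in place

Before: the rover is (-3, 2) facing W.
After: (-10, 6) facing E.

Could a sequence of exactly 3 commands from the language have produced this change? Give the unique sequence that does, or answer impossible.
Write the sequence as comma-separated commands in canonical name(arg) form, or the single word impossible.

straight(3), arc(right, 4), spin(right)

key: cell and facing (now E) both changed — the 3 commands mix motion and turning
from: (-3, 2) facing W
1. straight(3) → (-6, 2) facing W
2. arc(right, 4) → (-10, 6) facing N
3. spin(right) → (-10, 6) facing E
no other 3-command option fits: unique.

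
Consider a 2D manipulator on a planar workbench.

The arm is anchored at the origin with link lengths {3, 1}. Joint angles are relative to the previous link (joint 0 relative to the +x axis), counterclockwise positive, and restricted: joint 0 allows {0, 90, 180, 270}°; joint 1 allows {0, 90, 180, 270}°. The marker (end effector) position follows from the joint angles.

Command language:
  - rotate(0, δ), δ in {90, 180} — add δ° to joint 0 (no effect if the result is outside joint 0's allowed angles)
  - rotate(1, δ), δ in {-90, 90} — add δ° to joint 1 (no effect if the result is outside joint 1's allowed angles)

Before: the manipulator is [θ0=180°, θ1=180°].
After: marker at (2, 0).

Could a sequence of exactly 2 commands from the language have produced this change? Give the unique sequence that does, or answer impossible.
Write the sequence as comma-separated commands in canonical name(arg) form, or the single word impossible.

rotate(0, 90), rotate(0, 90)

start: [θ0=180°, θ1=180°]
step 1 (rotate(0, 90)): [θ0=270°, θ1=180°]
step 2 (rotate(0, 90)): [θ0=0°, θ1=180°]
all 16 alternatives checked — unique.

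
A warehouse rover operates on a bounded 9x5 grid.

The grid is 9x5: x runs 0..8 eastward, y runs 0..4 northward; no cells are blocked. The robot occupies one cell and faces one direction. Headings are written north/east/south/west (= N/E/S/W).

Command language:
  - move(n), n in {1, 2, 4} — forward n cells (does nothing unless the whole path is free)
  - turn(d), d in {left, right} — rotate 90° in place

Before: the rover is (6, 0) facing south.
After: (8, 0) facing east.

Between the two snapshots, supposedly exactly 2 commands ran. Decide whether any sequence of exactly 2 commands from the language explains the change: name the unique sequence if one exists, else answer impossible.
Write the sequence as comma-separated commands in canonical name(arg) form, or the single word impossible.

key: running move(2) before turn(left) would end elsewhere — order is forced
t0: (6, 0) facing south
1. turn(left) → (6, 0) facing east
2. move(2) → (8, 0) facing east
no rival 2-sequence matches.

turn(left), move(2)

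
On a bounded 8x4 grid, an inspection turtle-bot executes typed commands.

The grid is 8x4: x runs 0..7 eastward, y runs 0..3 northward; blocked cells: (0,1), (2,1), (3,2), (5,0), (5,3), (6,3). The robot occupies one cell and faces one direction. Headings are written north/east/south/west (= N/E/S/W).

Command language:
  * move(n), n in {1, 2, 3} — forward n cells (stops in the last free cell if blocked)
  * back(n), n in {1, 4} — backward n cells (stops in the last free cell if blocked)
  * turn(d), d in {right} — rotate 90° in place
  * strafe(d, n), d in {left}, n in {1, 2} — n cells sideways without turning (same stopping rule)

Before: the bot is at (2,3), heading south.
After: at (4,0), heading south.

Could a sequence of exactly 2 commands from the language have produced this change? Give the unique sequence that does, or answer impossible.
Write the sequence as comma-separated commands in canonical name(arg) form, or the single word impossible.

key: order matters: swapping strafe(left, 2) and move(3) lands elsewhere
start: at (2,3), heading south
step 1 (strafe(left, 2)): at (4,3), heading south
step 2 (move(3)): at (4,0), heading south
uniquely the one of 64 2-step routes that fits.

strafe(left, 2), move(3)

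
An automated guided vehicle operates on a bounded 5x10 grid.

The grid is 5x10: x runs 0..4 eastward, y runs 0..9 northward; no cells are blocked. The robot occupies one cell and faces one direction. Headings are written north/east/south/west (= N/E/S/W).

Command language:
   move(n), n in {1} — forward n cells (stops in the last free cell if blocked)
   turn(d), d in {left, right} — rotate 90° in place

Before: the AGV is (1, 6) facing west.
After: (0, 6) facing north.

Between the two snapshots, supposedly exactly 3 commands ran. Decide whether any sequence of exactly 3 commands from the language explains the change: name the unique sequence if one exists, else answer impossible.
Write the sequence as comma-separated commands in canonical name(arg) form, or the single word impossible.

key: cell and facing (now N) both changed — the 3 commands mix motion and turning
from: (1, 6) facing west
[1] after move(1): (0, 6) facing west
[2] after move(1): (0, 6) facing west
[3] after turn(right): (0, 6) facing north
no other 3-command option fits: unique.

move(1), move(1), turn(right)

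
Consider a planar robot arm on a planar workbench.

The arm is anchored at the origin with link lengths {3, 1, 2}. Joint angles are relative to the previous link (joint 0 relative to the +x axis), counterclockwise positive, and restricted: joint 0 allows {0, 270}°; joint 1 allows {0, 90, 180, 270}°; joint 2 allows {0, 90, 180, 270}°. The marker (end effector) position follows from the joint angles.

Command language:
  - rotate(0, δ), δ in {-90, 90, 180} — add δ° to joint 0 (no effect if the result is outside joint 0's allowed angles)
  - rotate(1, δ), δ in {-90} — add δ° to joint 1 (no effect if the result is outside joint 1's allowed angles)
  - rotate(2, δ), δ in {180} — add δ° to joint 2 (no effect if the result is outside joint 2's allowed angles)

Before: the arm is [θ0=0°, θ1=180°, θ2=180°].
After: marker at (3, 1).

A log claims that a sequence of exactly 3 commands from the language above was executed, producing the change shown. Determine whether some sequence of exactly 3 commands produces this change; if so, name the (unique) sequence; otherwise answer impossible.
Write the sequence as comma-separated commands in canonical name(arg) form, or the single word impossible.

begin: [θ0=0°, θ1=180°, θ2=180°]
[1] after rotate(1, -90): [θ0=0°, θ1=90°, θ2=180°]
[2] after rotate(1, -90): [θ0=0°, θ1=0°, θ2=180°]
[3] after rotate(1, -90): [θ0=0°, θ1=270°, θ2=180°]
uniquely the one of 125 3-step routes that fits.

rotate(1, -90), rotate(1, -90), rotate(1, -90)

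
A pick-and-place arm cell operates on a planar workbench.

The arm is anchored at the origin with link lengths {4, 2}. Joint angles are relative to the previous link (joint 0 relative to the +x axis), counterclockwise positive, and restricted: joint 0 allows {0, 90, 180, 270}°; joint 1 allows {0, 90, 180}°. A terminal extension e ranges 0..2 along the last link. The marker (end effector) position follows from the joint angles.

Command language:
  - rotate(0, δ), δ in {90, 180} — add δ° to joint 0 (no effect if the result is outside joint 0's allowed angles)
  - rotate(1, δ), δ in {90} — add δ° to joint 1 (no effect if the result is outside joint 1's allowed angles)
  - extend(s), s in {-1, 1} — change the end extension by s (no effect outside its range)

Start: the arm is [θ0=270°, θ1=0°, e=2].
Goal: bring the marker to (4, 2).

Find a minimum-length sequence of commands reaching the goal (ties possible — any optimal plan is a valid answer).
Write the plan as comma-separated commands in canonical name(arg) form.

rotate(0, 90), rotate(1, 90), extend(-1), extend(-1)

initial: [θ0=270°, θ1=0°, e=2]
t=1 rotate(0, 90) ⇒ [θ0=0°, θ1=0°, e=2]
t=2 rotate(1, 90) ⇒ [θ0=0°, θ1=90°, e=2]
t=3 extend(-1) ⇒ [θ0=0°, θ1=90°, e=1]
t=4 extend(-1) ⇒ [θ0=0°, θ1=90°, e=0]
shorter routes all fall short; 4 is best.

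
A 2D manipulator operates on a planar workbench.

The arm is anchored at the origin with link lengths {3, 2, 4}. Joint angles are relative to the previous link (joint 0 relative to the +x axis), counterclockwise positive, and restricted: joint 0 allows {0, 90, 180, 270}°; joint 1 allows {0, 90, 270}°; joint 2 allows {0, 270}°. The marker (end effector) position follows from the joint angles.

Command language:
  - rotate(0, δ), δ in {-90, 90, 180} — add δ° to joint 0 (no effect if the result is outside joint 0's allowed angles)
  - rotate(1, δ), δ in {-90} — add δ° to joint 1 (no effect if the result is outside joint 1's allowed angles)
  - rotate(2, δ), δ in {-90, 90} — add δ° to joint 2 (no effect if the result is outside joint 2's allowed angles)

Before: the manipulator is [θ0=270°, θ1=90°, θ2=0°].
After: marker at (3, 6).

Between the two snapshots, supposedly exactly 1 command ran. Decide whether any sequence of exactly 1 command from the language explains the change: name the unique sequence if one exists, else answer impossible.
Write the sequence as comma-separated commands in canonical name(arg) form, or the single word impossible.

from: [θ0=270°, θ1=90°, θ2=0°]
1. rotate(0, 90) → [θ0=0°, θ1=90°, θ2=0°]
all 6 alternatives checked — unique.

rotate(0, 90)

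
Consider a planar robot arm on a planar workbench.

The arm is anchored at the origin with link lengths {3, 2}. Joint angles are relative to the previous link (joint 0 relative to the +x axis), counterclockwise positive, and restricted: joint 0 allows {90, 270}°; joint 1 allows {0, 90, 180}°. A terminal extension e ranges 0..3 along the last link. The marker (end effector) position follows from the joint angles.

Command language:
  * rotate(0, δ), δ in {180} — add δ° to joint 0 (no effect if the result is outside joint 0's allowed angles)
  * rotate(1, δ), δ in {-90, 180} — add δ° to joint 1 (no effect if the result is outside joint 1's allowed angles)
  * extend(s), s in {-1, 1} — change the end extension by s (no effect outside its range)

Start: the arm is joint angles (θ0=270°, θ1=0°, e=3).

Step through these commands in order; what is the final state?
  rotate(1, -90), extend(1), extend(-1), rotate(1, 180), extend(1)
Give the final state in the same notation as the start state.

begin: joint angles (θ0=270°, θ1=0°, e=3)
step 1 (rotate(1, -90)): joint angles (θ0=270°, θ1=0°, e=3)
step 2 (extend(1)): joint angles (θ0=270°, θ1=0°, e=3)
step 3 (extend(-1)): joint angles (θ0=270°, θ1=0°, e=2)
step 4 (rotate(1, 180)): joint angles (θ0=270°, θ1=180°, e=2)
step 5 (extend(1)): joint angles (θ0=270°, θ1=180°, e=3)

joint angles (θ0=270°, θ1=180°, e=3)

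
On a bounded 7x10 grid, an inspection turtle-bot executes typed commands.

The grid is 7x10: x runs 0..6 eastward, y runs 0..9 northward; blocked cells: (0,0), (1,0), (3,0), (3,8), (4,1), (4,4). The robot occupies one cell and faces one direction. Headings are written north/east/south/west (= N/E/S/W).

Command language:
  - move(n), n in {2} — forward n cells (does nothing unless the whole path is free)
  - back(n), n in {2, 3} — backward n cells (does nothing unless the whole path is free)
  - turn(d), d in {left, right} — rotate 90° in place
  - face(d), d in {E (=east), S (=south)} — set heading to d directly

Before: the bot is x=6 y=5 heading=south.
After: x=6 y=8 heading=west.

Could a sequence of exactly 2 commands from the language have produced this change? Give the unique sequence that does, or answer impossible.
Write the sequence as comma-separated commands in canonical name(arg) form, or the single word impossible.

back(3), turn(right)

key: position moved to (6,8) AND the heading swung to W — translation plus rotation needed
start: x=6 y=5 heading=south
[1] after back(3): x=6 y=8 heading=south
[2] after turn(right): x=6 y=8 heading=west
no other 2-command option fits: unique.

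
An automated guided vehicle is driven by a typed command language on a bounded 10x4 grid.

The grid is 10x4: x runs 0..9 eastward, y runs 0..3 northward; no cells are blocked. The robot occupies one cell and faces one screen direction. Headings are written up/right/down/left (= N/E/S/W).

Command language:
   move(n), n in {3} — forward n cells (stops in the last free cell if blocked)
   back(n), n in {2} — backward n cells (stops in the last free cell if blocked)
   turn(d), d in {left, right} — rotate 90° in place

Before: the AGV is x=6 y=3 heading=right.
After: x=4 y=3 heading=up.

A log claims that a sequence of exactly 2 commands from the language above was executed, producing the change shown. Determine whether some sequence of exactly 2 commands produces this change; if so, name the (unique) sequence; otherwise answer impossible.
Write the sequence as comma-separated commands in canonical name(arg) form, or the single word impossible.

key: order matters: swapping back(2) and turn(left) lands elsewhere
start: x=6 y=3 heading=right
[1] after back(2): x=4 y=3 heading=right
[2] after turn(left): x=4 y=3 heading=up
all 16 alternatives checked — unique.

back(2), turn(left)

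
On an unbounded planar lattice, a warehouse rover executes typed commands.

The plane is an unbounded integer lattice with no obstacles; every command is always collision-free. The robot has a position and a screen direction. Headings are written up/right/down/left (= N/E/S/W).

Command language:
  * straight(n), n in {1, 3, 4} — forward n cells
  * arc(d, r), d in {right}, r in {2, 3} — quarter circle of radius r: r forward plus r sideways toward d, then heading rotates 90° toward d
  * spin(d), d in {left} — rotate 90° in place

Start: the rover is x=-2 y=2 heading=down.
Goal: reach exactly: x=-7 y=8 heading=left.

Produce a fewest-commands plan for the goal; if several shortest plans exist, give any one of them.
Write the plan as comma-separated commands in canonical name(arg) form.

arc(right, 3), arc(right, 2), straight(3), straight(4), spin(left)

initial: x=-2 y=2 heading=down
step 1 (arc(right, 3)): x=-5 y=-1 heading=left
step 2 (arc(right, 2)): x=-7 y=1 heading=up
step 3 (straight(3)): x=-7 y=4 heading=up
step 4 (straight(4)): x=-7 y=8 heading=up
step 5 (spin(left)): x=-7 y=8 heading=left
shorter routes all fall short; 5 is best.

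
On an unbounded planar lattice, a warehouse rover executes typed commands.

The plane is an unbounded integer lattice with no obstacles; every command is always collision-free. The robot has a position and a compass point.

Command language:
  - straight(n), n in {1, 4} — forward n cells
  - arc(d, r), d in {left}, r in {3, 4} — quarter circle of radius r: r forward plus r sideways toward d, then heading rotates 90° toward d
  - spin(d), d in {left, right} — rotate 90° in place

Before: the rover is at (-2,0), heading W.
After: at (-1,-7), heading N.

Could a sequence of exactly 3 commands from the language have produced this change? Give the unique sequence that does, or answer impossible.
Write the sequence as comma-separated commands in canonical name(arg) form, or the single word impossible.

arc(left, 3), arc(left, 4), spin(left)

key: running spin(left) before arc(left, 3) would end elsewhere — order is forced
t0: at (-2,0), heading W
step 1 (arc(left, 3)): at (-5,-3), heading S
step 2 (arc(left, 4)): at (-1,-7), heading E
step 3 (spin(left)): at (-1,-7), heading N
uniquely the one of 216 3-step routes that fits.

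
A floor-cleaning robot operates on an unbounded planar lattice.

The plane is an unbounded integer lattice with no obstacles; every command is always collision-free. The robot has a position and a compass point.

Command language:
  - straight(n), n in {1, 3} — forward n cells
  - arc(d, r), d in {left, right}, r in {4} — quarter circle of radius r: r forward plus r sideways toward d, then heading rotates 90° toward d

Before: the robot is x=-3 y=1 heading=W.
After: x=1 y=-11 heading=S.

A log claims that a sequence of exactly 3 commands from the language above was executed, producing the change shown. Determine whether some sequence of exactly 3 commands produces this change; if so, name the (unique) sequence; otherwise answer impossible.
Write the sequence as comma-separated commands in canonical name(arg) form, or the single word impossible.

arc(left, 4), arc(left, 4), arc(right, 4)

key: order matters: swapping arc(left, 4) and arc(right, 4) lands elsewhere
from: x=-3 y=1 heading=W
1. arc(left, 4) → x=-7 y=-3 heading=S
2. arc(left, 4) → x=-3 y=-7 heading=E
3. arc(right, 4) → x=1 y=-11 heading=S
no rival 3-sequence matches.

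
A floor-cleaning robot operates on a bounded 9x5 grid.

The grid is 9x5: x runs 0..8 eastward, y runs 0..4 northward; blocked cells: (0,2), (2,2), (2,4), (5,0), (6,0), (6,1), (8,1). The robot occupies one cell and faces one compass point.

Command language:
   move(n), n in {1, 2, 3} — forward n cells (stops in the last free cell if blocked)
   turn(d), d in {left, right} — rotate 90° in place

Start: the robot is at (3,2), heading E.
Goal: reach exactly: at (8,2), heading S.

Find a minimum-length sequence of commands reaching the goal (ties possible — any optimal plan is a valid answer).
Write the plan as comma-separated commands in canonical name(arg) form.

start: at (3,2), heading E
t=1 move(3) ⇒ at (6,2), heading E
t=2 move(3) ⇒ at (8,2), heading E
t=3 turn(right) ⇒ at (8,2), heading S
nothing shorter than 3 reaches the goal.

move(3), move(3), turn(right)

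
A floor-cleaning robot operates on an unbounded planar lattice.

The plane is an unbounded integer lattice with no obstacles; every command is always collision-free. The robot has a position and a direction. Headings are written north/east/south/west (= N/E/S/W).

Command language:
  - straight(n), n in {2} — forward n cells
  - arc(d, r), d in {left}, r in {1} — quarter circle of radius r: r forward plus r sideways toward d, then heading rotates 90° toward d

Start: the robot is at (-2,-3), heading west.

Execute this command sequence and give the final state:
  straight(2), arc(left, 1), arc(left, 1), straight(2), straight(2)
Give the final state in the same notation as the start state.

at (0,-5), heading east

initial: at (-2,-3), heading west
1. straight(2) → at (-4,-3), heading west
2. arc(left, 1) → at (-5,-4), heading south
3. arc(left, 1) → at (-4,-5), heading east
4. straight(2) → at (-2,-5), heading east
5. straight(2) → at (0,-5), heading east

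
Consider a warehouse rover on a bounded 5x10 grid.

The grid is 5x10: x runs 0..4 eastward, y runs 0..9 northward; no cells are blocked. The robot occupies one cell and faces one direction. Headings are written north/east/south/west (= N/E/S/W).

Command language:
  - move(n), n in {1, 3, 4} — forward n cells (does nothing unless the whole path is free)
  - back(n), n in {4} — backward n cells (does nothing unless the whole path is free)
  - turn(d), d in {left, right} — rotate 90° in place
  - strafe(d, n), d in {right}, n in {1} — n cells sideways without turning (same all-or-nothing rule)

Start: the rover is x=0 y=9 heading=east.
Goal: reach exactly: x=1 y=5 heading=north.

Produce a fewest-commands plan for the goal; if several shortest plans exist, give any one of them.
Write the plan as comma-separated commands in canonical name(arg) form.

turn(left), back(4), strafe(right, 1)

start: x=0 y=9 heading=east
step 1 (turn(left)): x=0 y=9 heading=north
step 2 (back(4)): x=0 y=5 heading=north
step 3 (strafe(right, 1)): x=1 y=5 heading=north
nothing shorter than 3 reaches the goal.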